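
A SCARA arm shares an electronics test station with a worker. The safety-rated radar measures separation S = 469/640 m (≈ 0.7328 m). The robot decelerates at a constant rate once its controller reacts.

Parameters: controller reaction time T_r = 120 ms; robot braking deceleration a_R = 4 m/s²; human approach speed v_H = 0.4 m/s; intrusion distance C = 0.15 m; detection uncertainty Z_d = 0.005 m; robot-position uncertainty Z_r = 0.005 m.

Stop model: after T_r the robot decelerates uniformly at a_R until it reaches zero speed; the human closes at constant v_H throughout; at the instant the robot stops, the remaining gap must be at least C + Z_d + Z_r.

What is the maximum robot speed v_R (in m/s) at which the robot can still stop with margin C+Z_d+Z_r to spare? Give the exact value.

quadratic (1/8)·v² + (11/50)·v + (-8397/16000) = 0
  disc = (11/50)² − 4·(1/8)·(-8397/16000) = 49729/160000 ; √disc = 223/400
  v_R = (−(11/50) + 223/400) / (2·(1/8)) = 27/20 m/s
check:
T_s = v_R/a_R = (27/20)/4 = 0.3375 s
robot covers v_R·T_r = 1.3500·0.1200 = 0.1620 m before braking
robot under decel: 1.3500²/(2·4.0000) = 0.2278 m
person approaches 0.4000·(0.1200+0.3375) = 0.1830 m
margins: 0.1500+0.0050+0.0050 = 0.1600 m
sum ≈ 0.1620+0.2278+0.1830+0.1600 ≈ 0.7328 m = S ✓

v_R_max = 27/20 m/s = 1.3500 m/s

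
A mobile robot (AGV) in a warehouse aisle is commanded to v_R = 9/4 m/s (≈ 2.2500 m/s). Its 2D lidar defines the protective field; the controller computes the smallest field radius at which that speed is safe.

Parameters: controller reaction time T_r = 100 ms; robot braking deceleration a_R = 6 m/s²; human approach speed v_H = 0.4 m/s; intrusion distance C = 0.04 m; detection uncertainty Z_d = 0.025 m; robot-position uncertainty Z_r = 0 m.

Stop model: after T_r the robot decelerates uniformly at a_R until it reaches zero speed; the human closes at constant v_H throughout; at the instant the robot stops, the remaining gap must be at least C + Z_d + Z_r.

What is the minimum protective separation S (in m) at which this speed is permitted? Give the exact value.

S_min = 1443/1600 m = 0.9019 m

stop time T_s = (9/4)/6 = 0.3750 s
robot in T_r: 2.2500·0.1000 = 0.2250 m
braking distance = 2.2500²/(2·6.0000) = 0.4219 m
person approaches 0.4000·(0.1000+0.3750) = 0.1900 m
margins: 0.0400+0.0250+0.0000 = 0.0650 m
S_min ≈ 0.2250+0.4219+0.1900+0.0650  ⇒  S_min = 1443/1600 m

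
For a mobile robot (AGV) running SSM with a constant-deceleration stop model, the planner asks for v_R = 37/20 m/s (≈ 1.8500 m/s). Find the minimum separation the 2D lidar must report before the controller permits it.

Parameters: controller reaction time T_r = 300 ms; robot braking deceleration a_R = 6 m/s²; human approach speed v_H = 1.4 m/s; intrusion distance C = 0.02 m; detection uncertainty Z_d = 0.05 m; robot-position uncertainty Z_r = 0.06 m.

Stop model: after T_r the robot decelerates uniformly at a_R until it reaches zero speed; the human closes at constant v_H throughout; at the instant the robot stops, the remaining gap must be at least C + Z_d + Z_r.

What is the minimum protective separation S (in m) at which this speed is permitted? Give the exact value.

T_s = v_R/a_R = (37/20)/6 = 0.3083 s
robot covers v_R·T_r = 1.8500·0.3000 = 0.5550 m before braking
robot under decel: 1.8500²/(2·6.0000) = 0.2852 m
person approaches 1.4000·(0.3000+0.3083) = 0.8517 m
C+Z_d+Z_r = 0.0200+0.0500+0.0600 = 0.1300 m
S_min ≈ 0.5550+0.2852+0.8517+0.1300  ⇒  S_min = 583/320 m

S_min = 583/320 m = 1.8219 m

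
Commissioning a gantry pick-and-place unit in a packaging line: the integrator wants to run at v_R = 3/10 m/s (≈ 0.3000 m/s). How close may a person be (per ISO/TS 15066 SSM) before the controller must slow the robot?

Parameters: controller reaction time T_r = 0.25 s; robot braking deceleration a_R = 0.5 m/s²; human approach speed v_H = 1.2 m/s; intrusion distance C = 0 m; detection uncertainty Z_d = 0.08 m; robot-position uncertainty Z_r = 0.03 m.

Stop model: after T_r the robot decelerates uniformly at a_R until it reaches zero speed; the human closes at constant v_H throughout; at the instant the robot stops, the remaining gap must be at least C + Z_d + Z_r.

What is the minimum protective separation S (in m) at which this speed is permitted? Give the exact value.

stop time T_s = (3/10)/(1/2) = 0.6000 s
reaction-phase robot travel = 0.3000·0.2500 = 0.0750 m
braking distance = 0.3000²/(2·0.5000) = 0.0900 m
person approaches 1.2000·(0.2500+0.6000) = 1.0200 m
residual clearance needed = 0.0000+0.0800+0.0300 = 0.1100 m
S_min ≈ 0.0750+0.0900+1.0200+0.1100  ⇒  S_min = 259/200 m

S_min = 259/200 m = 1.2950 m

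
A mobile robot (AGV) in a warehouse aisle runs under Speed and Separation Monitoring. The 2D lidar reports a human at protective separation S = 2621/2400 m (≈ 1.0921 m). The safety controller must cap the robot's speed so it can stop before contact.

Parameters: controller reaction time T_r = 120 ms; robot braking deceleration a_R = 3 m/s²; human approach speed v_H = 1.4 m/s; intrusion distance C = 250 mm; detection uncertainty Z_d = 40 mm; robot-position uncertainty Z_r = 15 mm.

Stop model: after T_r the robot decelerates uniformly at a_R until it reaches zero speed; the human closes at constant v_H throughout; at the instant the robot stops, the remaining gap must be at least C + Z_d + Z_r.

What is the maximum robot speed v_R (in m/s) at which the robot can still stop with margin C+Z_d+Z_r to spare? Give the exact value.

v_R_max = 17/20 m/s = 0.8500 m/s

collect terms ⇒ (1/6)·v_R² + (44/75)·v_R + (-7429/12000) = 0
  disc = (44/75)² − 4·(1/6)·(-7429/12000) = 7569/10000 ; √disc = 87/100
  v_R = (−(44/75) + 87/100) / (2·(1/6)) = 17/20 m/s
check:
stop time T_s = (17/20)/3 = 0.2833 s
reaction-phase robot travel = 0.8500·0.1200 = 0.1020 m
robot under decel: 0.8500²/(2·3.0000) = 0.1204 m
human over T_r+T_s: 1.4000·(0.1200+0.2833) = 0.5647 m
residual clearance needed = 0.2500+0.0400+0.0150 = 0.3050 m
sum ≈ 0.1020+0.1204+0.5647+0.3050 ≈ 1.0921 m = S ✓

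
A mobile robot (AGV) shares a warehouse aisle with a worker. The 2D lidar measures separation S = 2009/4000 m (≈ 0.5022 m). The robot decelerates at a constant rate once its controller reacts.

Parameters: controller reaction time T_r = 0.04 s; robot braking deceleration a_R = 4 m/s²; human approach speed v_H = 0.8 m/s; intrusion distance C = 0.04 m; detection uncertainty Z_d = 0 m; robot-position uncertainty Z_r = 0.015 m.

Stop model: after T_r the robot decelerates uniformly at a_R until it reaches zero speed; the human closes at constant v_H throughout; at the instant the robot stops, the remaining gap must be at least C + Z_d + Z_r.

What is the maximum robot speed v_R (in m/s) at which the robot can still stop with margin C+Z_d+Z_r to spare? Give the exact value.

at the boundary: (1/8)·v² + (6/25)·v + (-1661/4000) = 0
  disc = (6/25)² − 4·(1/8)·(-1661/4000) = 10609/40000 ; √disc = 103/200
  v_R = (−(6/25) + 103/200) / (2·(1/8)) = 11/10 m/s
check:
braking lasts T_s = (11/10)/4 = 0.2750 s
robot in T_r: 1.1000·0.0400 = 0.0440 m
robot under decel: 1.1000²/(2·4.0000) = 0.1512 m
human closes 0.8000·0.3150 = 0.2520 m
C+Z_d+Z_r = 0.0400+0.0000+0.0150 = 0.0550 m
sum ≈ 0.0440+0.1512+0.2520+0.0550 ≈ 0.5022 m = S ✓

v_R_max = 11/10 m/s = 1.1000 m/s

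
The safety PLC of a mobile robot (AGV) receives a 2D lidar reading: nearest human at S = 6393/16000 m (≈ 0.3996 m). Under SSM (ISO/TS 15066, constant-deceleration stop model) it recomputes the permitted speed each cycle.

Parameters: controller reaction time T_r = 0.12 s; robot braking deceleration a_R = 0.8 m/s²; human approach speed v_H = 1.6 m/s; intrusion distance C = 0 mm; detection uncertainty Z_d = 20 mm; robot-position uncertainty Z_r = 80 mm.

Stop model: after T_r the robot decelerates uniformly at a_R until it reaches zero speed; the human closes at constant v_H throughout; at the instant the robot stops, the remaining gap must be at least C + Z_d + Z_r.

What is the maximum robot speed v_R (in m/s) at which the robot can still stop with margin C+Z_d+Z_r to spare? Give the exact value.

v_R_max = 1/20 m/s = 0.0500 m/s

quadratic (5/8)·v² + (53/25)·v + (-1721/16000) = 0
  disc = (53/25)² − 4·(5/8)·(-1721/16000) = 762129/160000 ; √disc = 873/400
  v_R = (−(53/25) + 873/400) / (2·(5/8)) = 1/20 m/s
check:
braking lasts T_s = (1/20)/(4/5) = 0.0625 s
reaction-phase robot travel = 0.0500·0.1200 = 0.0060 m
robot under decel: 0.0500²/(2·0.8000) = 0.0016 m
person approaches 1.6000·(0.1200+0.0625) = 0.2920 m
C+Z_d+Z_r = 0.0000+0.0200+0.0800 = 0.1000 m
sum ≈ 0.0060+0.0016+0.2920+0.1000 ≈ 0.3996 m = S ✓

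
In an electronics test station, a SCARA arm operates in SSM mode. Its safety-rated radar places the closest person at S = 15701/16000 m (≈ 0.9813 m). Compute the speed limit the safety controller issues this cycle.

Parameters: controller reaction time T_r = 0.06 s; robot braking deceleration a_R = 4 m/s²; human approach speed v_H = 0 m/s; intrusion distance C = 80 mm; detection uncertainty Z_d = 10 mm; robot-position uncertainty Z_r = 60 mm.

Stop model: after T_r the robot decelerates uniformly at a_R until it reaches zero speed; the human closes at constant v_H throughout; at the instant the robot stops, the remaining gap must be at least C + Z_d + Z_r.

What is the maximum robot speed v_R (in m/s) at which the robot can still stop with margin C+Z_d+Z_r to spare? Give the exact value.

collect terms ⇒ (1/8)·v_R² + (3/50)·v_R + (-13301/16000) = 0
  disc = (3/50)² − 4·(1/8)·(-13301/16000) = 67081/160000 ; √disc = 259/400
  v_R = (−(3/50) + 259/400) / (2·(1/8)) = 47/20 m/s
check:
T_s = v_R/a_R = (47/20)/4 = 0.5875 s
robot in T_r: 2.3500·0.0600 = 0.1410 m
robot under decel: 2.3500²/(2·4.0000) = 0.6903 m
person approaches 0.0000·(0.0600+0.5875) = 0.0000 m
C+Z_d+Z_r = 0.0800+0.0100+0.0600 = 0.1500 m
sum ≈ 0.1410+0.6903+0.0000+0.1500 ≈ 0.9813 m = S ✓

v_R_max = 47/20 m/s = 2.3500 m/s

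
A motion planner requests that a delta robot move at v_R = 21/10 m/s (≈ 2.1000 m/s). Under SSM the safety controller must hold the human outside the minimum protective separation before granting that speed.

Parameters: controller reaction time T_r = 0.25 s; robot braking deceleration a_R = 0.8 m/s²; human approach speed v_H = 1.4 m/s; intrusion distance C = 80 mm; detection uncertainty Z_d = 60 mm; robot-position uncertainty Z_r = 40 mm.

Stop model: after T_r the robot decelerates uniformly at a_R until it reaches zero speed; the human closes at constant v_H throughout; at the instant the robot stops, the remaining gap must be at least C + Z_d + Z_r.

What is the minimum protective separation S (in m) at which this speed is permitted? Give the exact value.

braking lasts T_s = (21/10)/(4/5) = 2.6250 s
robot covers v_R·T_r = 2.1000·0.2500 = 0.5250 m before braking
robot under decel: 2.1000²/(2·0.8000) = 2.7563 m
human closes 1.4000·2.8750 = 4.0250 m
margins: 0.0800+0.0600+0.0400 = 0.1800 m
S_min ≈ 0.5250+2.7563+4.0250+0.1800  ⇒  S_min = 5989/800 m

S_min = 5989/800 m = 7.4863 m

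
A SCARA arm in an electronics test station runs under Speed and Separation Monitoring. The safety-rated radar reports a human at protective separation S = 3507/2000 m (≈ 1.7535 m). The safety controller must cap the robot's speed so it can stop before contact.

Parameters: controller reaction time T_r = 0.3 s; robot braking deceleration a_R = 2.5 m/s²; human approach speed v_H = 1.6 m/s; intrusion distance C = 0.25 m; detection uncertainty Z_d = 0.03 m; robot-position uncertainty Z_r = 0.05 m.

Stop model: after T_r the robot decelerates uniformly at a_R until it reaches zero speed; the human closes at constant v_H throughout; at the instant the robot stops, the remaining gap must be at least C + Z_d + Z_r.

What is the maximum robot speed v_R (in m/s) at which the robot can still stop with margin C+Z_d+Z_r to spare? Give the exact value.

quadratic (1/5)·v² + (47/50)·v + (-1887/2000) = 0
  disc = (47/50)² − 4·(1/5)·(-1887/2000) = 1024/625 ; √disc = 32/25
  v_R = (−(47/50) + 32/25) / (2·(1/5)) = 17/20 m/s
check:
T_s = v_R/a_R = (17/20)/(5/2) = 0.3400 s
reaction-phase robot travel = 0.8500·0.3000 = 0.2550 m
braking distance = 0.8500²/(2·2.5000) = 0.1445 m
human over T_r+T_s: 1.6000·(0.3000+0.3400) = 1.0240 m
margins: 0.2500+0.0300+0.0500 = 0.3300 m
sum ≈ 0.2550+0.1445+1.0240+0.3300 ≈ 1.7535 m = S ✓

v_R_max = 17/20 m/s = 0.8500 m/s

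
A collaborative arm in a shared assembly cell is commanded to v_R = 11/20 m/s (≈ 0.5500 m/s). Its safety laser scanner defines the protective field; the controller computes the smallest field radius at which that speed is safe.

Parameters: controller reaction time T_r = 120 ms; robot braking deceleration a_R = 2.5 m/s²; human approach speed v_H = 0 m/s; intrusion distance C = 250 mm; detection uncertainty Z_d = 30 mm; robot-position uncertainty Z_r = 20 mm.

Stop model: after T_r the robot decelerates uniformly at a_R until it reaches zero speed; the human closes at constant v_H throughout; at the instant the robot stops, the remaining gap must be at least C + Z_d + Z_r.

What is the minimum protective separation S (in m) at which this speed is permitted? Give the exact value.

S_min = 853/2000 m = 0.4265 m

stop time T_s = (11/20)/(5/2) = 0.2200 s
robot covers v_R·T_r = 0.5500·0.1200 = 0.0660 m before braking
robot covers 0.5500·0.2200 − ½·2.5000·0.2200² = 0.0605 m while stopping
human closes 0.0000·0.3400 = 0.0000 m
margins: 0.2500+0.0300+0.0200 = 0.3000 m
S_min ≈ 0.0660+0.0605+0.0000+0.3000  ⇒  S_min = 853/2000 m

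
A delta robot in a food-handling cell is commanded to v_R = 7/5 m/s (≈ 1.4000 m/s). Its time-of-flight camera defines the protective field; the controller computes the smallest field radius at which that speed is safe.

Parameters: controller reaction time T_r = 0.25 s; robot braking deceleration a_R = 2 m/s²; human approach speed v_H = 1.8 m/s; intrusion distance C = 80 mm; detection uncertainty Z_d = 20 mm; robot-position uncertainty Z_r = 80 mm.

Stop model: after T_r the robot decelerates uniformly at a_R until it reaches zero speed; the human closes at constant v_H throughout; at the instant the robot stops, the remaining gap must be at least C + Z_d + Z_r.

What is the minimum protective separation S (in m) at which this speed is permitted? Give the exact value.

S_min = 273/100 m = 2.7300 m

T_s = v_R/a_R = (7/5)/2 = 0.7000 s
robot covers v_R·T_r = 1.4000·0.2500 = 0.3500 m before braking
robot covers 1.4000·0.7000 − ½·2.0000·0.7000² = 0.4900 m while stopping
person approaches 1.8000·(0.2500+0.7000) = 1.7100 m
residual clearance needed = 0.0800+0.0200+0.0800 = 0.1800 m
S_min ≈ 0.3500+0.4900+1.7100+0.1800  ⇒  S_min = 273/100 m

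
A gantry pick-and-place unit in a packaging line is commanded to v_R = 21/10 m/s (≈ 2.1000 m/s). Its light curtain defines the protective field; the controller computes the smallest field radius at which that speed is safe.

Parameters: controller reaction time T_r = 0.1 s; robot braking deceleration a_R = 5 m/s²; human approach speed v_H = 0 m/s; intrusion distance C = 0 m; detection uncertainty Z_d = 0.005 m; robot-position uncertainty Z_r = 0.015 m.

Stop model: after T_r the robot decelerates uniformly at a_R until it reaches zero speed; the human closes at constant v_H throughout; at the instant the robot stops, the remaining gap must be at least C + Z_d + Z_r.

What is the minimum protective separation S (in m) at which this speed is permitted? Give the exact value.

S_min = 671/1000 m = 0.6710 m

braking lasts T_s = (21/10)/5 = 0.4200 s
robot covers v_R·T_r = 2.1000·0.1000 = 0.2100 m before braking
robot under decel: 2.1000²/(2·5.0000) = 0.4410 m
human closes 0.0000·0.5200 = 0.0000 m
residual clearance needed = 0.0000+0.0050+0.0150 = 0.0200 m
S_min ≈ 0.2100+0.4410+0.0000+0.0200  ⇒  S_min = 671/1000 m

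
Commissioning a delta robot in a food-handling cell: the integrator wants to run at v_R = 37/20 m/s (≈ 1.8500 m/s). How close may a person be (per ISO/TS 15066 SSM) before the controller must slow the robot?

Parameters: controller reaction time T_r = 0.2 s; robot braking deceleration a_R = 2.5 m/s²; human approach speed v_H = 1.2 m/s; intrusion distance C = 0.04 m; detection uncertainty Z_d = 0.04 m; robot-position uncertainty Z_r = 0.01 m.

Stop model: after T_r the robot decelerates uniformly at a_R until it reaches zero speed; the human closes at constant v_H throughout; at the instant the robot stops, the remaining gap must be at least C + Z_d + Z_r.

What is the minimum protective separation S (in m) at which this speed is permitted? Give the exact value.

S_min = 909/400 m = 2.2725 m

T_s = v_R/a_R = (37/20)/(5/2) = 0.7400 s
robot covers v_R·T_r = 1.8500·0.2000 = 0.3700 m before braking
braking distance = 1.8500²/(2·2.5000) = 0.6845 m
person approaches 1.2000·(0.2000+0.7400) = 1.1280 m
margins: 0.0400+0.0400+0.0100 = 0.0900 m
S_min ≈ 0.3700+0.6845+1.1280+0.0900  ⇒  S_min = 909/400 m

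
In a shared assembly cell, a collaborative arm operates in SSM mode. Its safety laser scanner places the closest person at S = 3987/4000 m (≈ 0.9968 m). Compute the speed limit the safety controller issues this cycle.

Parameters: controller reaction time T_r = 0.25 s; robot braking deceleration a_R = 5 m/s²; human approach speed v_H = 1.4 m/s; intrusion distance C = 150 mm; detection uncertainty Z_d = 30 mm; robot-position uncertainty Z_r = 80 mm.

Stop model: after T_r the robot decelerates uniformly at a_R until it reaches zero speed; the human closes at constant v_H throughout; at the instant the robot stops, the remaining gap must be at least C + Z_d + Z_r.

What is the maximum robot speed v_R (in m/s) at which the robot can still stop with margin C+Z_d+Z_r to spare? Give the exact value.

collect terms ⇒ (1/10)·v_R² + (53/100)·v_R + (-1547/4000) = 0
  disc = (53/100)² − 4·(1/10)·(-1547/4000) = 1089/2500 ; √disc = 33/50
  v_R = (−(53/100) + 33/50) / (2·(1/10)) = 13/20 m/s
check:
braking lasts T_s = (13/20)/5 = 0.1300 s
reaction-phase robot travel = 0.6500·0.2500 = 0.1625 m
robot under decel: 0.6500²/(2·5.0000) = 0.0423 m
human over T_r+T_s: 1.4000·(0.2500+0.1300) = 0.5320 m
margins: 0.1500+0.0300+0.0800 = 0.2600 m
sum ≈ 0.1625+0.0423+0.5320+0.2600 ≈ 0.9968 m = S ✓

v_R_max = 13/20 m/s = 0.6500 m/s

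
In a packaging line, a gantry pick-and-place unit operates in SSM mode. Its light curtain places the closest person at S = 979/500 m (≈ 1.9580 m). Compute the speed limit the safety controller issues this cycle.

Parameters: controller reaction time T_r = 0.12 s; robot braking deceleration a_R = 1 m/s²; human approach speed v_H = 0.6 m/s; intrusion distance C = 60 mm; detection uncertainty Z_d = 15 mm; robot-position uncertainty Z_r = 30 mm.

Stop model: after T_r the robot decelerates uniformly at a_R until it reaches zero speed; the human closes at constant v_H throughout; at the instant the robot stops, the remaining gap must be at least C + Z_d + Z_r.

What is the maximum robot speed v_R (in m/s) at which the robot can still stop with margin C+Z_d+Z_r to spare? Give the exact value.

v_R_max = 13/10 m/s = 1.3000 m/s

at the boundary: (1/2)·v² + (18/25)·v + (-1781/1000) = 0
  disc = (18/25)² − 4·(1/2)·(-1781/1000) = 10201/2500 ; √disc = 101/50
  v_R = (−(18/25) + 101/50) / (2·(1/2)) = 13/10 m/s
check:
braking lasts T_s = (13/10)/1 = 1.3000 s
robot covers v_R·T_r = 1.3000·0.1200 = 0.1560 m before braking
robot under decel: 1.3000²/(2·1.0000) = 0.8450 m
person approaches 0.6000·(0.1200+1.3000) = 0.8520 m
margins: 0.0600+0.0150+0.0300 = 0.1050 m
sum ≈ 0.1560+0.8450+0.8520+0.1050 ≈ 1.9580 m = S ✓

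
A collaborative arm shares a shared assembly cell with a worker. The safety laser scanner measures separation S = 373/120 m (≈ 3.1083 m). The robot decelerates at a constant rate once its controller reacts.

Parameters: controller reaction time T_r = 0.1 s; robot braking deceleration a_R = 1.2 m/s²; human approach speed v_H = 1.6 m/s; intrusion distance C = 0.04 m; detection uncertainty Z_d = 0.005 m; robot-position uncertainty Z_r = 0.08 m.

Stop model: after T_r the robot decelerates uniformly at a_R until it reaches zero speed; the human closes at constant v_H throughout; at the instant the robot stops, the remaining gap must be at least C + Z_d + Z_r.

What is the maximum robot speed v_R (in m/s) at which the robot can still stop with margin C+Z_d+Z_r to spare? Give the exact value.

at the boundary: (5/12)·v² + (43/30)·v + (-847/300) = 0
  disc = (43/30)² − 4·(5/12)·(-847/300) = 169/25 ; √disc = 13/5
  v_R = (−(43/30) + 13/5) / (2·(5/12)) = 7/5 m/s
check:
T_s = v_R/a_R = (7/5)/(6/5) = 1.1667 s
reaction-phase robot travel = 1.4000·0.1000 = 0.1400 m
robot under decel: 1.4000²/(2·1.2000) = 0.8167 m
human closes 1.6000·1.2667 = 2.0267 m
residual clearance needed = 0.0400+0.0050+0.0800 = 0.1250 m
sum ≈ 0.1400+0.8167+2.0267+0.1250 ≈ 3.1083 m = S ✓

v_R_max = 7/5 m/s = 1.4000 m/s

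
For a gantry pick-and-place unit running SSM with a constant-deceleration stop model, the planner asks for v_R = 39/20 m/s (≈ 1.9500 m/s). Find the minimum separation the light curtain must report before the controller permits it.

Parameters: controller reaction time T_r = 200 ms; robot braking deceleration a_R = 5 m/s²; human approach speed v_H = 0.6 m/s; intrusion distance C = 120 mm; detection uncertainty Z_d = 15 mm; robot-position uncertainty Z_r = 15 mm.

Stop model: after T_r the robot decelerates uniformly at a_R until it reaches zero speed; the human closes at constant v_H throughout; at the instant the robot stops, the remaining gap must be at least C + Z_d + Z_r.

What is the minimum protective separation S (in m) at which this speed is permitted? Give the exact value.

S_min = 5097/4000 m = 1.2743 m

braking lasts T_s = (39/20)/5 = 0.3900 s
reaction-phase robot travel = 1.9500·0.2000 = 0.3900 m
braking distance = 1.9500²/(2·5.0000) = 0.3802 m
person approaches 0.6000·(0.2000+0.3900) = 0.3540 m
residual clearance needed = 0.1200+0.0150+0.0150 = 0.1500 m
S_min ≈ 0.3900+0.3802+0.3540+0.1500  ⇒  S_min = 5097/4000 m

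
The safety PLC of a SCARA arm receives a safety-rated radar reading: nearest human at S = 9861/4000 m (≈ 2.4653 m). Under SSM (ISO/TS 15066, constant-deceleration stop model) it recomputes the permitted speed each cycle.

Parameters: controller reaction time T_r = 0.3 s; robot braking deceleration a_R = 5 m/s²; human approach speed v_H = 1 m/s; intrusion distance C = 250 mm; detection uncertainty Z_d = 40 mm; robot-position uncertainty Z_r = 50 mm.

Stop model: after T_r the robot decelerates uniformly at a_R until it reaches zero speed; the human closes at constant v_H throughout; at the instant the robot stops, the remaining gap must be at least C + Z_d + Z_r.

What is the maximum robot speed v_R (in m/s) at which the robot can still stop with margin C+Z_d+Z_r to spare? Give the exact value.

quadratic (1/10)·v² + (1/2)·v + (-7301/4000) = 0
  disc = (1/2)² − 4·(1/10)·(-7301/4000) = 9801/10000 ; √disc = 99/100
  v_R = (−(1/2) + 99/100) / (2·(1/10)) = 49/20 m/s
check:
stop time T_s = (49/20)/5 = 0.4900 s
robot covers v_R·T_r = 2.4500·0.3000 = 0.7350 m before braking
braking distance = 2.4500²/(2·5.0000) = 0.6002 m
human closes 1.0000·0.7900 = 0.7900 m
residual clearance needed = 0.2500+0.0400+0.0500 = 0.3400 m
sum ≈ 0.7350+0.6002+0.7900+0.3400 ≈ 2.4653 m = S ✓

v_R_max = 49/20 m/s = 2.4500 m/s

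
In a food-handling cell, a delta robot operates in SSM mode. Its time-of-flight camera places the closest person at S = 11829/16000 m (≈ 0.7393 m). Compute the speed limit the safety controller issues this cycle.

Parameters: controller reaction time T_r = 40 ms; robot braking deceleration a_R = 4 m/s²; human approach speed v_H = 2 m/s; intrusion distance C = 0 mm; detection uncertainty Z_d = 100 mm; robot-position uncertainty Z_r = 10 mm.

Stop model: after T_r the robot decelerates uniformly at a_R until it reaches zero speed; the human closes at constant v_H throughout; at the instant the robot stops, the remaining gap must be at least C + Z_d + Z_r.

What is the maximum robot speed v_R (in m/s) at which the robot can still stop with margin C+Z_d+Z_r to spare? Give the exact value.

quadratic (1/8)·v² + (27/50)·v + (-8789/16000) = 0
  disc = (27/50)² − 4·(1/8)·(-8789/16000) = 90601/160000 ; √disc = 301/400
  v_R = (−(27/50) + 301/400) / (2·(1/8)) = 17/20 m/s
check:
stop time T_s = (17/20)/4 = 0.2125 s
robot covers v_R·T_r = 0.8500·0.0400 = 0.0340 m before braking
braking distance = 0.8500²/(2·4.0000) = 0.0903 m
human over T_r+T_s: 2.0000·(0.0400+0.2125) = 0.5050 m
C+Z_d+Z_r = 0.0000+0.1000+0.0100 = 0.1100 m
sum ≈ 0.0340+0.0903+0.5050+0.1100 ≈ 0.7393 m = S ✓

v_R_max = 17/20 m/s = 0.8500 m/s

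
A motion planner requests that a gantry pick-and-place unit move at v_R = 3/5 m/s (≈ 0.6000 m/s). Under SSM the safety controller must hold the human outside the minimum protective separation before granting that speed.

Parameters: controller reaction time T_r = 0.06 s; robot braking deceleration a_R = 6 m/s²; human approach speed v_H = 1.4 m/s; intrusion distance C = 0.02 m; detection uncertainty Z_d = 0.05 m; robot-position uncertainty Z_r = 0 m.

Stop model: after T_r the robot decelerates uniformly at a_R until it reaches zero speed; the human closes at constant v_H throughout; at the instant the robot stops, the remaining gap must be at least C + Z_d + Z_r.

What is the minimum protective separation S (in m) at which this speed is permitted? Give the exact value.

S_min = 9/25 m = 0.3600 m

stop time T_s = (3/5)/6 = 0.1000 s
robot in T_r: 0.6000·0.0600 = 0.0360 m
braking distance = 0.6000²/(2·6.0000) = 0.0300 m
person approaches 1.4000·(0.0600+0.1000) = 0.2240 m
residual clearance needed = 0.0200+0.0500+0.0000 = 0.0700 m
S_min ≈ 0.0360+0.0300+0.2240+0.0700  ⇒  S_min = 9/25 m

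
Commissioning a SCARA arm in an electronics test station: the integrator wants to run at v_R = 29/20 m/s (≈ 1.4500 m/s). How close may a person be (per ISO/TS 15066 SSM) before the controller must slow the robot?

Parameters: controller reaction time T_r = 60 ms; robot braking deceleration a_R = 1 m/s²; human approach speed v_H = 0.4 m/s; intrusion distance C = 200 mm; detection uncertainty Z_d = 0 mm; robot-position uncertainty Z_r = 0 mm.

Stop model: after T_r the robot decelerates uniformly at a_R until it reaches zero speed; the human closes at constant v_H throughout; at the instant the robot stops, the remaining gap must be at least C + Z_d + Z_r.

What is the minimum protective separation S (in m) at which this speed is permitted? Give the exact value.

stop time T_s = (29/20)/1 = 1.4500 s
robot in T_r: 1.4500·0.0600 = 0.0870 m
robot under decel: 1.4500²/(2·1.0000) = 1.0513 m
human over T_r+T_s: 0.4000·(0.0600+1.4500) = 0.6040 m
margins: 0.2000+0.0000+0.0000 = 0.2000 m
S_min ≈ 0.0870+1.0513+0.6040+0.2000  ⇒  S_min = 7769/4000 m

S_min = 7769/4000 m = 1.9423 m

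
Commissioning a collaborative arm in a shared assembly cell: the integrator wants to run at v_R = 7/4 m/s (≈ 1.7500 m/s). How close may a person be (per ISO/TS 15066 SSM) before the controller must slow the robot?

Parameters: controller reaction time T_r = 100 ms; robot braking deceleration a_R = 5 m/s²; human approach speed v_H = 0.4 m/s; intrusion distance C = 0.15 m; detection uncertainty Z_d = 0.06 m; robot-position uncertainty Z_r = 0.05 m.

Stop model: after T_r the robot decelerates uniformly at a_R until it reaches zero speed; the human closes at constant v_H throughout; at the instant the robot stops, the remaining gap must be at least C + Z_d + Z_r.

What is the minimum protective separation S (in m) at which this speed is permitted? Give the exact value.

stop time T_s = (7/4)/5 = 0.3500 s
robot in T_r: 1.7500·0.1000 = 0.1750 m
robot covers 1.7500·0.3500 − ½·5.0000·0.3500² = 0.3063 m while stopping
human closes 0.4000·0.4500 = 0.1800 m
residual clearance needed = 0.1500+0.0600+0.0500 = 0.2600 m
S_min ≈ 0.1750+0.3063+0.1800+0.2600  ⇒  S_min = 737/800 m

S_min = 737/800 m = 0.9213 m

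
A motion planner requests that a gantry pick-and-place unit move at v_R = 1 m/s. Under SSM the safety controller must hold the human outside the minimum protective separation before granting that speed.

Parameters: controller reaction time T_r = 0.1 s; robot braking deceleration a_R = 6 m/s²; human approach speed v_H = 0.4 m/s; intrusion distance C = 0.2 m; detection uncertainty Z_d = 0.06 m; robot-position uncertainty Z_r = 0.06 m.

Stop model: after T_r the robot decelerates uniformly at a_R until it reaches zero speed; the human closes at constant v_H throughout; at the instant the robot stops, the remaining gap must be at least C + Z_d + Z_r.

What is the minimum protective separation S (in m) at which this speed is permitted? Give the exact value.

braking lasts T_s = 1/6 = 0.1667 s
reaction-phase robot travel = 1.0000·0.1000 = 0.1000 m
braking distance = 1.0000²/(2·6.0000) = 0.0833 m
person approaches 0.4000·(0.1000+0.1667) = 0.1067 m
residual clearance needed = 0.2000+0.0600+0.0600 = 0.3200 m
S_min ≈ 0.1000+0.0833+0.1067+0.3200  ⇒  S_min = 61/100 m

S_min = 61/100 m = 0.6100 m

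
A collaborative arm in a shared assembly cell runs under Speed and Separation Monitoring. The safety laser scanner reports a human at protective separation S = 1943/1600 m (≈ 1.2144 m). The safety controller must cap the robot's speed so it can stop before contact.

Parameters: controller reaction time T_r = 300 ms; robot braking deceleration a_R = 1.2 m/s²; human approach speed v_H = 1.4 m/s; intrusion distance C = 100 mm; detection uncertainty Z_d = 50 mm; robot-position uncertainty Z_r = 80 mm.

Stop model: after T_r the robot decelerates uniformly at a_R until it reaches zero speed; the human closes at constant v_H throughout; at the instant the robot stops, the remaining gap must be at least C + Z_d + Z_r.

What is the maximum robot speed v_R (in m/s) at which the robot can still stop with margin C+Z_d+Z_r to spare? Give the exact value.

collect terms ⇒ (5/12)·v_R² + (22/15)·v_R + (-903/1600) = 0
  disc = (22/15)² − 4·(5/12)·(-903/1600) = 44521/14400 ; √disc = 211/120
  v_R = (−(22/15) + 211/120) / (2·(5/12)) = 7/20 m/s
check:
braking lasts T_s = (7/20)/(6/5) = 0.2917 s
robot covers v_R·T_r = 0.3500·0.3000 = 0.1050 m before braking
robot under decel: 0.3500²/(2·1.2000) = 0.0510 m
human closes 1.4000·0.5917 = 0.8283 m
residual clearance needed = 0.1000+0.0500+0.0800 = 0.2300 m
sum ≈ 0.1050+0.0510+0.8283+0.2300 ≈ 1.2144 m = S ✓

v_R_max = 7/20 m/s = 0.3500 m/s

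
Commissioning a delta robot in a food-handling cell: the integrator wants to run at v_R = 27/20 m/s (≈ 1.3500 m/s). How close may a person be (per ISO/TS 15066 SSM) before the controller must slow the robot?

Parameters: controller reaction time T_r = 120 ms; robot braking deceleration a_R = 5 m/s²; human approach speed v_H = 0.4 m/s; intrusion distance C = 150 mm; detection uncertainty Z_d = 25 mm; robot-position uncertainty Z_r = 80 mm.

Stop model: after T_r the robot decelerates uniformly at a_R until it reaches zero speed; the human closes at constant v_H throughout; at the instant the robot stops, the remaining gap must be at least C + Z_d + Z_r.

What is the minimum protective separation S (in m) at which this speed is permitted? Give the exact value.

S_min = 3021/4000 m = 0.7552 m

T_s = v_R/a_R = (27/20)/5 = 0.2700 s
robot covers v_R·T_r = 1.3500·0.1200 = 0.1620 m before braking
braking distance = 1.3500²/(2·5.0000) = 0.1822 m
person approaches 0.4000·(0.1200+0.2700) = 0.1560 m
C+Z_d+Z_r = 0.1500+0.0250+0.0800 = 0.2550 m
S_min ≈ 0.1620+0.1822+0.1560+0.2550  ⇒  S_min = 3021/4000 m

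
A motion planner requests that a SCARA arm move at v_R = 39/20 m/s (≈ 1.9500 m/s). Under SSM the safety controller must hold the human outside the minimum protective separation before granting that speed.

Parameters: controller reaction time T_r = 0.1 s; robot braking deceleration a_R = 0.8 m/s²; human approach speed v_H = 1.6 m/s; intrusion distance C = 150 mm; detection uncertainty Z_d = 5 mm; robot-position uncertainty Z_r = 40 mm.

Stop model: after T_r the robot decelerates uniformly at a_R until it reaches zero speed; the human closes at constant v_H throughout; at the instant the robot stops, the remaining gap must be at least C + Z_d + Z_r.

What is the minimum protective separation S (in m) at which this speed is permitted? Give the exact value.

stop time T_s = (39/20)/(4/5) = 2.4375 s
robot covers v_R·T_r = 1.9500·0.1000 = 0.1950 m before braking
robot covers 1.9500·2.4375 − ½·0.8000·2.4375² = 2.3766 m while stopping
human over T_r+T_s: 1.6000·(0.1000+2.4375) = 4.0600 m
residual clearance needed = 0.1500+0.0050+0.0400 = 0.1950 m
S_min ≈ 0.1950+2.3766+4.0600+0.1950  ⇒  S_min = 4369/640 m

S_min = 4369/640 m = 6.8266 m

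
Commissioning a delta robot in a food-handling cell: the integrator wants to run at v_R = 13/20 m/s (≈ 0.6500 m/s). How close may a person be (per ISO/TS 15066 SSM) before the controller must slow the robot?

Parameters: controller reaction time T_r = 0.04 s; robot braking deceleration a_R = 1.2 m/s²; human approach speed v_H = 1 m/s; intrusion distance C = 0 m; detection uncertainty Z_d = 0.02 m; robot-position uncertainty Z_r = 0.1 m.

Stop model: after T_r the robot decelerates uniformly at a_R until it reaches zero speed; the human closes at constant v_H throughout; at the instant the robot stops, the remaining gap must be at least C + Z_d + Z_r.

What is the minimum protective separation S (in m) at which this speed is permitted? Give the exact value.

S_min = 21689/24000 m = 0.9037 m

stop time T_s = (13/20)/(6/5) = 0.5417 s
reaction-phase robot travel = 0.6500·0.0400 = 0.0260 m
robot covers 0.6500·0.5417 − ½·1.2000·0.5417² = 0.1760 m while stopping
human closes 1.0000·0.5817 = 0.5817 m
C+Z_d+Z_r = 0.0000+0.0200+0.1000 = 0.1200 m
S_min ≈ 0.0260+0.1760+0.5817+0.1200  ⇒  S_min = 21689/24000 m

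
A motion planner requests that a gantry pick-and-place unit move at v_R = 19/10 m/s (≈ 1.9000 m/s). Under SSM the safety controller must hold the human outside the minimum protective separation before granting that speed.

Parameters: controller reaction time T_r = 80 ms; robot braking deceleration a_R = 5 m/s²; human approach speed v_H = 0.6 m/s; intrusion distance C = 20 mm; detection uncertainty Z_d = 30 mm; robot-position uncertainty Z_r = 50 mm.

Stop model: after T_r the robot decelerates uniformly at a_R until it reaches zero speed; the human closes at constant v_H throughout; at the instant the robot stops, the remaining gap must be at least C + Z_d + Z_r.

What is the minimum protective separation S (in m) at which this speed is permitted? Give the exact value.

braking lasts T_s = (19/10)/5 = 0.3800 s
robot covers v_R·T_r = 1.9000·0.0800 = 0.1520 m before braking
braking distance = 1.9000²/(2·5.0000) = 0.3610 m
human closes 0.6000·0.4600 = 0.2760 m
margins: 0.0200+0.0300+0.0500 = 0.1000 m
S_min ≈ 0.1520+0.3610+0.2760+0.1000  ⇒  S_min = 889/1000 m

S_min = 889/1000 m = 0.8890 m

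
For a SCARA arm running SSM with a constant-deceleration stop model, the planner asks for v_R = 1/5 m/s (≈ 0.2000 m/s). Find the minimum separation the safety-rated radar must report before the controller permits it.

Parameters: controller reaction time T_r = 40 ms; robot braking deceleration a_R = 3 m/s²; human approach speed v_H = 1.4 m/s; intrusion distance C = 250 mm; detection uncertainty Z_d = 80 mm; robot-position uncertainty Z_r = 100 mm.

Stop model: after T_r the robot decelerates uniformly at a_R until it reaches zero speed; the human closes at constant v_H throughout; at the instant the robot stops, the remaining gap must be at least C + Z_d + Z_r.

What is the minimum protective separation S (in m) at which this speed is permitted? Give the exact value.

T_s = v_R/a_R = (1/5)/3 = 0.0667 s
robot covers v_R·T_r = 0.2000·0.0400 = 0.0080 m before braking
robot under decel: 0.2000²/(2·3.0000) = 0.0067 m
person approaches 1.4000·(0.0400+0.0667) = 0.1493 m
residual clearance needed = 0.2500+0.0800+0.1000 = 0.4300 m
S_min ≈ 0.0080+0.0067+0.1493+0.4300  ⇒  S_min = 297/500 m

S_min = 297/500 m = 0.5940 m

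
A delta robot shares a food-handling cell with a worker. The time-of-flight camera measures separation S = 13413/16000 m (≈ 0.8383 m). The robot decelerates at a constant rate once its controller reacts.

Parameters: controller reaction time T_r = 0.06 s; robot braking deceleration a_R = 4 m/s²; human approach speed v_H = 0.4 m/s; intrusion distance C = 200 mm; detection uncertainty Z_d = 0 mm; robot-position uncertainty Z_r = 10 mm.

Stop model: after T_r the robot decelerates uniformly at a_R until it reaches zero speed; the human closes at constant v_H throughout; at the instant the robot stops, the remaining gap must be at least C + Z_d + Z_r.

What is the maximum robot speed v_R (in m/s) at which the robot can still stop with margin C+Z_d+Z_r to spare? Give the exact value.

v_R_max = 33/20 m/s = 1.6500 m/s

at the boundary: (1/8)·v² + (4/25)·v + (-9669/16000) = 0
  disc = (4/25)² − 4·(1/8)·(-9669/16000) = 52441/160000 ; √disc = 229/400
  v_R = (−(4/25) + 229/400) / (2·(1/8)) = 33/20 m/s
check:
braking lasts T_s = (33/20)/4 = 0.4125 s
reaction-phase robot travel = 1.6500·0.0600 = 0.0990 m
robot covers 1.6500·0.4125 − ½·4.0000·0.4125² = 0.3403 m while stopping
human over T_r+T_s: 0.4000·(0.0600+0.4125) = 0.1890 m
residual clearance needed = 0.2000+0.0000+0.0100 = 0.2100 m
sum ≈ 0.0990+0.3403+0.1890+0.2100 ≈ 0.8383 m = S ✓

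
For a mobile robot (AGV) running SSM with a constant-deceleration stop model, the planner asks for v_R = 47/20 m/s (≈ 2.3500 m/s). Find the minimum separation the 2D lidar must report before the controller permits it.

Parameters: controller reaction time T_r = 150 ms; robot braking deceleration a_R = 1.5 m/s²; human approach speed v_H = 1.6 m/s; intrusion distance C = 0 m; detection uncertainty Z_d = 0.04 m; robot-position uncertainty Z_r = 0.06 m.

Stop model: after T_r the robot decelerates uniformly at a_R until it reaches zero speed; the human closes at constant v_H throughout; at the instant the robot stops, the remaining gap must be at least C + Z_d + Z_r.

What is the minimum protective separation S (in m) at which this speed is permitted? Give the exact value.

stop time T_s = (47/20)/(3/2) = 1.5667 s
robot covers v_R·T_r = 2.3500·0.1500 = 0.3525 m before braking
robot covers 2.3500·1.5667 − ½·1.5000·1.5667² = 1.8408 m while stopping
human closes 1.6000·1.7167 = 2.7467 m
C+Z_d+Z_r = 0.0000+0.0400+0.0600 = 0.1000 m
S_min ≈ 0.3525+1.8408+2.7467+0.1000  ⇒  S_min = 126/25 m

S_min = 126/25 m = 5.0400 m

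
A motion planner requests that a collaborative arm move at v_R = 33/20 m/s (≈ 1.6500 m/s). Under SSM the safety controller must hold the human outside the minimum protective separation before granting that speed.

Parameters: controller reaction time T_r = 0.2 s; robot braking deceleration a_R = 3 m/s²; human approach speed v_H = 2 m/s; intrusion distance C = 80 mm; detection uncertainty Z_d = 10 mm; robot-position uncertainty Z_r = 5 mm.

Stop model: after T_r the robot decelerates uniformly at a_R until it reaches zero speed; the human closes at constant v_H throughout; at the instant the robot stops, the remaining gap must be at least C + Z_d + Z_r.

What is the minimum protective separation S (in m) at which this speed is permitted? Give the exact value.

braking lasts T_s = (33/20)/3 = 0.5500 s
reaction-phase robot travel = 1.6500·0.2000 = 0.3300 m
robot covers 1.6500·0.5500 − ½·3.0000·0.5500² = 0.4537 m while stopping
human closes 2.0000·0.7500 = 1.5000 m
residual clearance needed = 0.0800+0.0100+0.0050 = 0.0950 m
S_min ≈ 0.3300+0.4537+1.5000+0.0950  ⇒  S_min = 1903/800 m

S_min = 1903/800 m = 2.3788 m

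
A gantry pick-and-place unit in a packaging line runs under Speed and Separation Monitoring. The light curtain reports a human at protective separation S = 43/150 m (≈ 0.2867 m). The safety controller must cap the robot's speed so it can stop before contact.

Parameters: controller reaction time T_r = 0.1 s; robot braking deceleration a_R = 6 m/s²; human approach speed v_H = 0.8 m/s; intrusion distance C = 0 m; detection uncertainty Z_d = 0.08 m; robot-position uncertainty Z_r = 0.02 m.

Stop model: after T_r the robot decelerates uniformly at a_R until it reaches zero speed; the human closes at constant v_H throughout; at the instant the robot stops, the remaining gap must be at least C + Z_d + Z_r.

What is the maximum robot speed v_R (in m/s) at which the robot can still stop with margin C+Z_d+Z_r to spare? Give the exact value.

v_R_max = 2/5 m/s = 0.4000 m/s

collect terms ⇒ (1/12)·v_R² + (7/30)·v_R + (-8/75) = 0
  disc = (7/30)² − 4·(1/12)·(-8/75) = 9/100 ; √disc = 3/10
  v_R = (−(7/30) + 3/10) / (2·(1/12)) = 2/5 m/s
check:
T_s = v_R/a_R = (2/5)/6 = 0.0667 s
robot in T_r: 0.4000·0.1000 = 0.0400 m
robot under decel: 0.4000²/(2·6.0000) = 0.0133 m
person approaches 0.8000·(0.1000+0.0667) = 0.1333 m
residual clearance needed = 0.0000+0.0800+0.0200 = 0.1000 m
sum ≈ 0.0400+0.0133+0.1333+0.1000 ≈ 0.2867 m = S ✓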